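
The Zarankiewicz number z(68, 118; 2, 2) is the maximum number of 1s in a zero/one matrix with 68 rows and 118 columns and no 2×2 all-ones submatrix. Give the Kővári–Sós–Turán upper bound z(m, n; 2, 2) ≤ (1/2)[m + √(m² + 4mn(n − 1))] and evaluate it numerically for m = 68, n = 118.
z(68, 118; 2, 2) ≤ (1/2)[68 + √(68² + 4·68·118·117)] = (1/2)[68 + √3759856] = 1003.5174

Kővári–Sós–Turán: let r_1, ..., r_68 be the row sums and z = Σ r_i the total number of 1s. Each pair of columns can share at most one row with both entries 1 (else a 2×2 all-ones block appears), so Σ_i C(r_i, 2) ≤ C(118, 2) = 6903. By convexity Σ_i C(r_i, 2) ≥ 68·C(z/68, 2) = z(z − 68)/(2·68), giving z² − 68z − 68·118·117 ≤ 0 and hence z ≤ (1/2)[68 + √(4624 + 4·938808)] = (1/2)[68 + √3759856] ≈ (1/2)(68 + 1939.0348) = 1003.5174.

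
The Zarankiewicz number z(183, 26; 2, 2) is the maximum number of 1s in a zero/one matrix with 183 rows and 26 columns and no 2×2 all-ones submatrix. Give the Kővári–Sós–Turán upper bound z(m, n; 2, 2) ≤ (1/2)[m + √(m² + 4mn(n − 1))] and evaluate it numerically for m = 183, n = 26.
z(183, 26; 2, 2) ≤ (1/2)[183 + √(183² + 4·183·26·25)] = (1/2)[183 + √509289] = 448.3224

Kővári–Sós–Turán: let r_1, ..., r_183 be the row sums and z = Σ r_i the total number of 1s. Each pair of columns can share at most one row with both entries 1 (else a 2×2 all-ones block appears), so Σ_i C(r_i, 2) ≤ C(26, 2) = 325. By convexity Σ_i C(r_i, 2) ≥ 183·C(z/183, 2) = z(z − 183)/(2·183), giving z² − 183z − 183·26·25 ≤ 0 and hence z ≤ (1/2)[183 + √(33489 + 4·118950)] = (1/2)[183 + √509289] ≈ (1/2)(183 + 713.6449) = 448.3224.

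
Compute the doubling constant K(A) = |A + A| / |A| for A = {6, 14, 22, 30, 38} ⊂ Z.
K = |A + A| / |A| = 9/5

Enumerate A + A = {a + b : a, b ∈ A}. With |A| = 5, there are |A|^2 = 25 ordered sum pairs; collecting distinct values, A + A = {12, 20, 28, 36, 44, 52, 60, 68, 76}, so |A + A| = 9. Thus K = 9/5. Here |A + A| = 2|A| − 1 = 9, the minimum possible — so K = 9/5 is minimal, which holds iff A is an arithmetic progression.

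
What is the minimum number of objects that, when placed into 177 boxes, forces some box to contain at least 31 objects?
n = (31 − 1)·177 + 1 = 5311

By the generalised pigeonhole principle, to guarantee some box contains ≥ r objects we need more than (r − 1) · k objects total. Threshold: n = (r − 1) · k + 1. With r = 31 and k = 177: n = 30 · 177 + 1 = 5310 + 1 = 5311. For n = 5310 = 30 · 177, we can put exactly 30 objects in every box, avoiding 31 in any single one — so 5311 is tight.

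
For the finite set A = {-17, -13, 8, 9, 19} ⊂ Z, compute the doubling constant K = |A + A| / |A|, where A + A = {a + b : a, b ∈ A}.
K = |A + A| / |A| = 15/5 = 3

Enumerate A + A = {a + b : a, b ∈ A}. With |A| = 5, there are |A|^2 = 25 ordered sum pairs; collecting distinct values, A + A = {-34, -30, -26, -9, -8, -5, -4, 2, 6, 16, 17, 18, 27, 28, 38}, so |A + A| = 15. Thus K = 15/5 = 3. For comparison, the minimum possible |A + A| over all 5-element sets is 2·5 − 1 = 9 (so min K = 9/5), attained only by arithmetic progressions.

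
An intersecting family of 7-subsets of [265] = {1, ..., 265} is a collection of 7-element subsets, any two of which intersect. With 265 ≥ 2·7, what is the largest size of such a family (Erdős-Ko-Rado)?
max |F| = C(264, 6) = 444060444828

Erdős-Ko-Rado (1961): when n ≥ 2k, max |F| = C(n−1, k−1). The bound is attained by the star {A : i ∈ A} for any fixed i ∈ [n]. Here C(265−1, 7−1) = C(264, 6) = 444060444828.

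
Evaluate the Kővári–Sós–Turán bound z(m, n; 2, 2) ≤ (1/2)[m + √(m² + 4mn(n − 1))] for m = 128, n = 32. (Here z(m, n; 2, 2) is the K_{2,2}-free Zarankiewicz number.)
z(128, 32; 2, 2) ≤ (1/2)[128 + √(128² + 4·128·32·31)] = (1/2)[128 + √524288] = 426.0387

Kővári–Sós–Turán: let r_1, ..., r_128 be the row sums and z = Σ r_i the total number of 1s. Each pair of columns can share at most one row with both entries 1 (else a 2×2 all-ones block appears), so Σ_i C(r_i, 2) ≤ C(32, 2) = 496. By convexity Σ_i C(r_i, 2) ≥ 128·C(z/128, 2) = z(z − 128)/(2·128), giving z² − 128z − 128·32·31 ≤ 0 and hence z ≤ (1/2)[128 + √(16384 + 4·126976)] = (1/2)[128 + √524288] ≈ (1/2)(128 + 724.0773) = 426.0387.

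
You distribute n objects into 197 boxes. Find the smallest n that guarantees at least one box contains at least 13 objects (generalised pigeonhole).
n = (13 − 1)·197 + 1 = 2365

By the generalised pigeonhole principle, to guarantee some box contains ≥ r objects we need more than (r − 1) · k objects total. Threshold: n = (r − 1) · k + 1. With r = 13 and k = 197: n = 12 · 197 + 1 = 2364 + 1 = 2365. For n = 2364 = 12 · 197, we can put exactly 12 objects in every box, avoiding 13 in any single one — so 2365 is tight.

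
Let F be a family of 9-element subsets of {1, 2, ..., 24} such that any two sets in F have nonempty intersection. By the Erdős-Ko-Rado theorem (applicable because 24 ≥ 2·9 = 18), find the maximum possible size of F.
max |F| = C(23, 8) = 490314

The Erdős-Ko-Rado theorem states: for n ≥ 2k, an intersecting family of k-subsets of an n-element set has size at most C(n − 1, k − 1), with equality for 'star' families {A ⊆ [n] : |A| = k, i ∈ A} (fix an element i). For n = 24, k = 9: C(23, 8) = 490314.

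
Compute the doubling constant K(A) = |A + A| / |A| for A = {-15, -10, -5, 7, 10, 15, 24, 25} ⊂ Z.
K = |A + A| / |A| = 30/8 = 15/4

Enumerate A + A = {a + b : a, b ∈ A}. With |A| = 8, there are |A|^2 = 64 ordered sum pairs; collecting distinct values, A + A = {-30, -25, -20, -15, -10, -8, -5, -3, 0, 2, 5, 9, 10, 14, 15, 17, 19, 20, 22, 25, 30, 31, 32, 34, 35, 39, 40, 48, 49, 50}, so |A + A| = 30. Thus K = 30/8 = 15/4. For comparison, the minimum possible |A + A| over all 8-element sets is 2·8 − 1 = 15 (so min K = 15/8), attained only by arithmetic progressions.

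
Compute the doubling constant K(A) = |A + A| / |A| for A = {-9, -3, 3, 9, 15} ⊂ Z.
K = |A + A| / |A| = 9/5

Enumerate A + A = {a + b : a, b ∈ A}. With |A| = 5, there are |A|^2 = 25 ordered sum pairs; collecting distinct values, A + A = {-18, -12, -6, 0, 6, 12, 18, 24, 30}, so |A + A| = 9. Thus K = 9/5. Here |A + A| = 2|A| − 1 = 9, the minimum possible — so K = 9/5 is minimal, which holds iff A is an arithmetic progression.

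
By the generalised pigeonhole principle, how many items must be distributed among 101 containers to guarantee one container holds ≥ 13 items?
n = (13 − 1)·101 + 1 = 1213

By the generalised pigeonhole principle, to guarantee some box contains ≥ r objects we need more than (r − 1) · k objects total. Threshold: n = (r − 1) · k + 1. With r = 13 and k = 101: n = 12 · 101 + 1 = 1212 + 1 = 1213. For n = 1212 = 12 · 101, we can put exactly 12 objects in every box, avoiding 13 in any single one — so 1213 is tight.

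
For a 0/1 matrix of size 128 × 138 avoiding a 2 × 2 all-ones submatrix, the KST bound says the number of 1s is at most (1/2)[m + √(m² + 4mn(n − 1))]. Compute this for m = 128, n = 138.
z(128, 138; 2, 2) ≤ (1/2)[128 + √(128² + 4·128·138·137)] = (1/2)[128 + √9696256] = 1620.9406

Kővári–Sós–Turán: let r_1, ..., r_128 be the row sums and z = Σ r_i the total number of 1s. Each pair of columns can share at most one row with both entries 1 (else a 2×2 all-ones block appears), so Σ_i C(r_i, 2) ≤ C(138, 2) = 9453. By convexity Σ_i C(r_i, 2) ≥ 128·C(z/128, 2) = z(z − 128)/(2·128), giving z² − 128z − 128·138·137 ≤ 0 and hence z ≤ (1/2)[128 + √(16384 + 4·2419968)] = (1/2)[128 + √9696256] ≈ (1/2)(128 + 3113.8812) = 1620.9406.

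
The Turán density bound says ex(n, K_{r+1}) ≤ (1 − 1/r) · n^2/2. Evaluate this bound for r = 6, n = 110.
Turán density bound = (5/6) · 110^2/2 = 15125/3 ≈ 5041.6667

Turán's theorem: ex(n, K_{r+1}) is achieved by the complete r-partite Turán graph T(n, r) with parts as balanced as possible, and is at most (1 − 1/r) · n^2/2. For r = 6, n = 110: the density bound is (5/6) · 12100/2 = 15125/3 ≈ 5041.6667. The integer-valued extremum is e(T(110, 6)) = 5041, which is strictly less than the density bound 15125/3 since 6 ∤ 110 (the parts of T(110, 6) cannot all be equal).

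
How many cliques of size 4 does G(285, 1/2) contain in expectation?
E[# K_4] = C(285, 4) · (1/2)^C(4, 2) = 269145735 / 2^6 = 4205402.109375

For each 4-subset S of vertices (there are C(285, 4) = 269145735 such S), let X_S = 1 if S induces a K_4 (all C(4, 2) = 6 edges present). Then P(X_S = 1) = (1/2)^6 = 1/64. By linearity of expectation, E[# K_4] = C(285, 4) · (1/2)^6 = 269145735 / 64 = 4205402.109375.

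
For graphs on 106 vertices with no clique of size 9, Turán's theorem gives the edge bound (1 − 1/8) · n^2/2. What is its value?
Turán density bound = (7/8) · 106^2/2 = 19663/4 ≈ 4915.75

Turán's theorem: ex(n, K_{r+1}) is achieved by the complete r-partite Turán graph T(n, r) with parts as balanced as possible, and is at most (1 − 1/r) · n^2/2. For r = 8, n = 106: the density bound is (7/8) · 11236/2 = 19663/4 ≈ 4915.75. The integer-valued extremum is e(T(106, 8)) = 4915, which is strictly less than the density bound 19663/4 since 8 ∤ 106 (the parts of T(106, 8) cannot all be equal).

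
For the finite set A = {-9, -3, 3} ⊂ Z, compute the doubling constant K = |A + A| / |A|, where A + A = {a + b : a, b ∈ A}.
K = |A + A| / |A| = 5/3

Enumerate A + A = {a + b : a, b ∈ A}. With |A| = 3, there are |A|^2 = 9 ordered sum pairs; collecting distinct values, A + A = {-18, -12, -6, 0, 6}, so |A + A| = 5. Thus K = 5/3. Here |A + A| = 2|A| − 1 = 5, the minimum possible — so K = 5/3 is minimal, which holds iff A is an arithmetic progression.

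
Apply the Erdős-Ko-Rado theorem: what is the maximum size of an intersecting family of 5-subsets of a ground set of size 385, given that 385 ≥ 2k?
max |F| = C(384, 4) = 891881376

The Erdős-Ko-Rado theorem states: for n ≥ 2k, an intersecting family of k-subsets of an n-element set has size at most C(n − 1, k − 1), with equality for 'star' families {A ⊆ [n] : |A| = k, i ∈ A} (fix an element i). For n = 385, k = 5: C(384, 4) = 891881376.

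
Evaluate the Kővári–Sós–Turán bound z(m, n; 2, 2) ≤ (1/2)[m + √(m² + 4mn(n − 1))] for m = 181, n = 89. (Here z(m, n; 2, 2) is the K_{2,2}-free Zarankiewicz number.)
z(181, 89; 2, 2) ≤ (1/2)[181 + √(181² + 4·181·89·88)] = (1/2)[181 + √5703129] = 1284.5612

Kővári–Sós–Turán: let r_1, ..., r_181 be the row sums and z = Σ r_i the total number of 1s. Each pair of columns can share at most one row with both entries 1 (else a 2×2 all-ones block appears), so Σ_i C(r_i, 2) ≤ C(89, 2) = 3916. By convexity Σ_i C(r_i, 2) ≥ 181·C(z/181, 2) = z(z − 181)/(2·181), giving z² − 181z − 181·89·88 ≤ 0 and hence z ≤ (1/2)[181 + √(32761 + 4·1417592)] = (1/2)[181 + √5703129] ≈ (1/2)(181 + 2388.1225) = 1284.5612.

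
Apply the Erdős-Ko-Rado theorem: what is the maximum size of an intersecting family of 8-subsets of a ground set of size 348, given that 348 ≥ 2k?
max |F| = C(347, 7) = 113090774900334

Erdős-Ko-Rado (1961): when n ≥ 2k, max |F| = C(n−1, k−1). The bound is attained by the star {A : i ∈ A} for any fixed i ∈ [n]. Here C(348−1, 8−1) = C(347, 7) = 113090774900334.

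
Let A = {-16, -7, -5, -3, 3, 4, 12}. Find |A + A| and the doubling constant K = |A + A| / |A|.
K = |A + A| / |A| = 24/7

Enumerate A + A = {a + b : a, b ∈ A}. With |A| = 7, there are |A|^2 = 49 ordered sum pairs; collecting distinct values, A + A = {-32, -23, -21, -19, -14, -13, -12, -10, -8, -6, -4, -3, -2, -1, 0, 1, 5, 6, 7, 8, 9, 15, 16, 24}, so |A + A| = 24. Thus K = 24/7. For comparison, the minimum possible |A + A| over all 7-element sets is 2·7 − 1 = 13 (so min K = 13/7), attained only by arithmetic progressions.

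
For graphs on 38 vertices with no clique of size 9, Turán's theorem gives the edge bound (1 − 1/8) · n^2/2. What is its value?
Turán density bound = (7/8) · 38^2/2 = 2527/4 ≈ 631.75

Turán's theorem: ex(n, K_{r+1}) is achieved by the complete r-partite Turán graph T(n, r) with parts as balanced as possible, and is at most (1 − 1/r) · n^2/2. For r = 8, n = 38: the density bound is (7/8) · 1444/2 = 2527/4 ≈ 631.75. The integer-valued extremum is e(T(38, 8)) = 631, which is strictly less than the density bound 2527/4 since 8 ∤ 38 (the parts of T(38, 8) cannot all be equal).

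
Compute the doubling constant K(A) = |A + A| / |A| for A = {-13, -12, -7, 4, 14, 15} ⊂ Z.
K = |A + A| / |A| = 19/6

Enumerate A + A = {a + b : a, b ∈ A}. With |A| = 6, there are |A|^2 = 36 ordered sum pairs; collecting distinct values, A + A = {-26, -25, -24, -20, -19, -14, -9, -8, -3, 1, 2, 3, 7, 8, 18, 19, 28, 29, 30}, so |A + A| = 19. Thus K = 19/6. For comparison, the minimum possible |A + A| over all 6-element sets is 2·6 − 1 = 11 (so min K = 11/6), attained only by arithmetic progressions.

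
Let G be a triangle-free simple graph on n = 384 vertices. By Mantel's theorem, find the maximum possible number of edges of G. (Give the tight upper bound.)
ex(384, K_3) = ⌊384^2/4⌋ = 36864

Mantel (1907): a triangle-free graph on n vertices has at most ⌊n^2/4⌋ edges, with equality for the complete bipartite graph K_{⌊n/2⌋, ⌈n/2⌉}. For n = 384: ⌊384^2/4⌋ = ⌊147456/4⌋ = 36864. The extremal graph is K_{192, 192}, which has 192·192 = 36864 edges.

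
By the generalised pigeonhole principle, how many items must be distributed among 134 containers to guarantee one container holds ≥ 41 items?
n = (41 − 1)·134 + 1 = 5361

By the generalised pigeonhole principle, to guarantee some box contains ≥ r objects we need more than (r − 1) · k objects total. Threshold: n = (r − 1) · k + 1. With r = 41 and k = 134: n = 40 · 134 + 1 = 5360 + 1 = 5361. For n = 5360 = 40 · 134, we can put exactly 40 objects in every box, avoiding 41 in any single one — so 5361 is tight.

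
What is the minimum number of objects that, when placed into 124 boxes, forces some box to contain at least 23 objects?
n = (23 − 1)·124 + 1 = 2729

By the generalised pigeonhole principle, to guarantee some box contains ≥ r objects we need more than (r − 1) · k objects total. Threshold: n = (r − 1) · k + 1. With r = 23 and k = 124: n = 22 · 124 + 1 = 2728 + 1 = 2729. For n = 2728 = 22 · 124, we can put exactly 22 objects in every box, avoiding 23 in any single one — so 2729 is tight.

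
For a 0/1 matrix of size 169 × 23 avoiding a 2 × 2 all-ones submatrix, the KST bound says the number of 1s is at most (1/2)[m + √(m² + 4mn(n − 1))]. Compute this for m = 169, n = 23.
z(169, 23; 2, 2) ≤ (1/2)[169 + √(169² + 4·169·23·22)] = (1/2)[169 + √370617] = 388.8916

Kővári–Sós–Turán: let r_1, ..., r_169 be the row sums and z = Σ r_i the total number of 1s. Each pair of columns can share at most one row with both entries 1 (else a 2×2 all-ones block appears), so Σ_i C(r_i, 2) ≤ C(23, 2) = 253. By convexity Σ_i C(r_i, 2) ≥ 169·C(z/169, 2) = z(z − 169)/(2·169), giving z² − 169z − 169·23·22 ≤ 0 and hence z ≤ (1/2)[169 + √(28561 + 4·85514)] = (1/2)[169 + √370617] ≈ (1/2)(169 + 608.7832) = 388.8916.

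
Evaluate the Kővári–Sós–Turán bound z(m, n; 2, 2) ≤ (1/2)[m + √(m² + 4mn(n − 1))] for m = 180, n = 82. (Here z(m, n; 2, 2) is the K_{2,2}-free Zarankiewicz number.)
z(180, 82; 2, 2) ≤ (1/2)[180 + √(180² + 4·180·82·81)] = (1/2)[180 + √4814640] = 1187.1144

Kővári–Sós–Turán: let r_1, ..., r_180 be the row sums and z = Σ r_i the total number of 1s. Each pair of columns can share at most one row with both entries 1 (else a 2×2 all-ones block appears), so Σ_i C(r_i, 2) ≤ C(82, 2) = 3321. By convexity Σ_i C(r_i, 2) ≥ 180·C(z/180, 2) = z(z − 180)/(2·180), giving z² − 180z − 180·82·81 ≤ 0 and hence z ≤ (1/2)[180 + √(32400 + 4·1195560)] = (1/2)[180 + √4814640] ≈ (1/2)(180 + 2194.2288) = 1187.1144.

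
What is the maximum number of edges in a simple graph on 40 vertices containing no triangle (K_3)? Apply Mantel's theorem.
ex(40, K_3) = ⌊40^2/4⌋ = 400

Mantel (1907): a triangle-free graph on n vertices has at most ⌊n^2/4⌋ edges, with equality for the complete bipartite graph K_{⌊n/2⌋, ⌈n/2⌉}. For n = 40: ⌊40^2/4⌋ = ⌊1600/4⌋ = 400. The extremal graph is K_{20, 20}, which has 20·20 = 400 edges.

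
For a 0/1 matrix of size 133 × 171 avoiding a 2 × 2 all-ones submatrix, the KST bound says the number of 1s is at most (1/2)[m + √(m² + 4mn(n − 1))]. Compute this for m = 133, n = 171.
z(133, 171; 2, 2) ≤ (1/2)[133 + √(133² + 4·133·171·170)] = (1/2)[133 + √15482929] = 2033.9177

Kővári–Sós–Turán: let r_1, ..., r_133 be the row sums and z = Σ r_i the total number of 1s. Each pair of columns can share at most one row with both entries 1 (else a 2×2 all-ones block appears), so Σ_i C(r_i, 2) ≤ C(171, 2) = 14535. By convexity Σ_i C(r_i, 2) ≥ 133·C(z/133, 2) = z(z − 133)/(2·133), giving z² − 133z − 133·171·170 ≤ 0 and hence z ≤ (1/2)[133 + √(17689 + 4·3866310)] = (1/2)[133 + √15482929] ≈ (1/2)(133 + 3934.8353) = 2033.9177.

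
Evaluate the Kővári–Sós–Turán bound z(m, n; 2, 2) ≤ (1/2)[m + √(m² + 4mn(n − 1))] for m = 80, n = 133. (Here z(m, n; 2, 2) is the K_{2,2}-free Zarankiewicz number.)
z(80, 133; 2, 2) ≤ (1/2)[80 + √(80² + 4·80·133·132)] = (1/2)[80 + √5624320] = 1225.7824

Kővári–Sós–Turán: let r_1, ..., r_80 be the row sums and z = Σ r_i the total number of 1s. Each pair of columns can share at most one row with both entries 1 (else a 2×2 all-ones block appears), so Σ_i C(r_i, 2) ≤ C(133, 2) = 8778. By convexity Σ_i C(r_i, 2) ≥ 80·C(z/80, 2) = z(z − 80)/(2·80), giving z² − 80z − 80·133·132 ≤ 0 and hence z ≤ (1/2)[80 + √(6400 + 4·1404480)] = (1/2)[80 + √5624320] ≈ (1/2)(80 + 2371.5649) = 1225.7824.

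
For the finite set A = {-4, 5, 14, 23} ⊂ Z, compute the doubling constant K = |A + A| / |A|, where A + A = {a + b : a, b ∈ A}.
K = |A + A| / |A| = 7/4

Enumerate A + A = {a + b : a, b ∈ A}. With |A| = 4, there are |A|^2 = 16 ordered sum pairs; collecting distinct values, A + A = {-8, 1, 10, 19, 28, 37, 46}, so |A + A| = 7. Thus K = 7/4. Here |A + A| = 2|A| − 1 = 7, the minimum possible — so K = 7/4 is minimal, which holds iff A is an arithmetic progression.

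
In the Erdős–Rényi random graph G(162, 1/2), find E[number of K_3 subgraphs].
E[# K_3] = C(162, 3) · (1/2)^C(3, 2) = 695520 / 2^3 = 86940

For each 3-subset S of vertices (there are C(162, 3) = 695520 such S), let X_S = 1 if S induces a K_3 (all C(3, 2) = 3 edges present). Then P(X_S = 1) = (1/2)^3 = 1/8. By linearity of expectation, E[# K_3] = C(162, 3) · (1/2)^3 = 695520 / 8 = 86940.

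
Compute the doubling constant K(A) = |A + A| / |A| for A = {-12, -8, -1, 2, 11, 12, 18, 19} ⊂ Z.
K = |A + A| / |A| = 32/8 = 4

Enumerate A + A = {a + b : a, b ∈ A}. With |A| = 8, there are |A|^2 = 64 ordered sum pairs; collecting distinct values, A + A = {-24, -20, -16, -13, -10, -9, -6, -2, -1, 0, 1, 3, 4, 6, 7, 10, 11, 13, 14, 17, 18, 20, 21, 22, 23, 24, 29, 30, 31, 36, 37, 38}, so |A + A| = 32. Thus K = 32/8 = 4. For comparison, the minimum possible |A + A| over all 8-element sets is 2·8 − 1 = 15 (so min K = 15/8), attained only by arithmetic progressions.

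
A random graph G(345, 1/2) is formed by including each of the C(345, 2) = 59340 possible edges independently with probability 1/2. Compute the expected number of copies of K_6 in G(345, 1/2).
E[# K_6] = C(345, 6) · (1/2)^C(6, 2) = 2241808767660 / 2^15 = 560452191915/8192 ≈ 68414574.208374

For each 6-subset S of vertices (there are C(345, 6) = 2241808767660 such S), let X_S = 1 if S induces a K_6 (all C(6, 2) = 15 edges present). Then P(X_S = 1) = (1/2)^15 = 1/32768. By linearity of expectation, E[# K_6] = C(345, 6) · (1/2)^15 = 2241808767660 / 32768 = 560452191915/8192 ≈ 68414574.208374.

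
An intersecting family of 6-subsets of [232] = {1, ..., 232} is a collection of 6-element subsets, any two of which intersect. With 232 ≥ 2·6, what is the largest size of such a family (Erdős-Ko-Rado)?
max |F| = C(231, 5) = 5247527901

The Erdős-Ko-Rado theorem states: for n ≥ 2k, an intersecting family of k-subsets of an n-element set has size at most C(n − 1, k − 1), with equality for 'star' families {A ⊆ [n] : |A| = k, i ∈ A} (fix an element i). For n = 232, k = 6: C(231, 5) = 5247527901.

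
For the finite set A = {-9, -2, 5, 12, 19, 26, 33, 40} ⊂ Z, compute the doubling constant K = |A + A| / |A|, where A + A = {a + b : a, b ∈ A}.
K = |A + A| / |A| = 15/8

Enumerate A + A = {a + b : a, b ∈ A}. With |A| = 8, there are |A|^2 = 64 ordered sum pairs; collecting distinct values, A + A = {-18, -11, -4, 3, 10, 17, 24, 31, 38, 45, 52, 59, 66, 73, 80}, so |A + A| = 15. Thus K = 15/8. Here |A + A| = 2|A| − 1 = 15, the minimum possible — so K = 15/8 is minimal, which holds iff A is an arithmetic progression.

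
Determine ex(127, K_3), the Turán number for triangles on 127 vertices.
ex(127, K_3) = ⌊127^2/4⌋ = 4032

Mantel (1907): a triangle-free graph on n vertices has at most ⌊n^2/4⌋ edges, with equality for the complete bipartite graph K_{⌊n/2⌋, ⌈n/2⌉}. For n = 127: ⌊127^2/4⌋ = ⌊16129/4⌋ = 4032. The extremal graph is K_{63, 64}, which has 63·64 = 4032 edges.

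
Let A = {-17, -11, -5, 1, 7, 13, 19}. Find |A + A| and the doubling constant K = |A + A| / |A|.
K = |A + A| / |A| = 13/7

Enumerate A + A = {a + b : a, b ∈ A}. With |A| = 7, there are |A|^2 = 49 ordered sum pairs; collecting distinct values, A + A = {-34, -28, -22, -16, -10, -4, 2, 8, 14, 20, 26, 32, 38}, so |A + A| = 13. Thus K = 13/7. Here |A + A| = 2|A| − 1 = 13, the minimum possible — so K = 13/7 is minimal, which holds iff A is an arithmetic progression.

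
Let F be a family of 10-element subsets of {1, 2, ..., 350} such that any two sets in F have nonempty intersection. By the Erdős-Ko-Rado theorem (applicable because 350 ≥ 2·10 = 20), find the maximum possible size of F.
max |F| = C(349, 9) = 190765288794380069

Erdős-Ko-Rado (1961): when n ≥ 2k, max |F| = C(n−1, k−1). The bound is attained by the star {A : i ∈ A} for any fixed i ∈ [n]. Here C(350−1, 10−1) = C(349, 9) = 190765288794380069.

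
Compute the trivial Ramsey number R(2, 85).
R(2, 85) = 85

R(2, k) = k for all k ≥ 2: in a 2-colouring of K_k, either some edge is red (a red K_2) or all edges are blue (a blue K_k). And K_{84} coloured all-blue has no blue K_85, so R(2, 85) > 84. Hence R(2, 85) = 85.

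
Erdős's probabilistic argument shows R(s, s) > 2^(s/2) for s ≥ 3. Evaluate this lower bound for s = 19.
2^(19/2) = 724.0773; so R(19, 19) > 724.0773

Colour each edge of K_n uniformly at random with red/blue. The expected number of monochromatic K_19 is C(n, 19) · 2 · 2^(−C(19,2)). If C(n, 19) · 2^(1 − C(19,2)) < 1, then with positive probability no monochromatic K_19 exists, so R(19, 19) > n. The standard estimate C(n, 19) ≤ n^19/19! shows this inequality holds whenever n ≤ 2^(19/2) (since 19! · 2^(C(19,2) − 1) > 2^(19^2/2) ≥ n^19). Hence R(19, 19) > 2^(19/2) = 724.0773.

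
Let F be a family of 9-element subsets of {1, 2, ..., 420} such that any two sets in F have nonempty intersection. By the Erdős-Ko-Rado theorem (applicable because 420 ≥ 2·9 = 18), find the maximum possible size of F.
max |F| = C(419, 8) = 22029004539737052

The Erdős-Ko-Rado theorem states: for n ≥ 2k, an intersecting family of k-subsets of an n-element set has size at most C(n − 1, k − 1), with equality for 'star' families {A ⊆ [n] : |A| = k, i ∈ A} (fix an element i). For n = 420, k = 9: C(419, 8) = 22029004539737052.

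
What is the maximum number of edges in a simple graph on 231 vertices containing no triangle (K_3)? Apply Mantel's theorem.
ex(231, K_3) = ⌊231^2/4⌋ = 13340

Mantel (1907): a triangle-free graph on n vertices has at most ⌊n^2/4⌋ edges, with equality for the complete bipartite graph K_{⌊n/2⌋, ⌈n/2⌉}. For n = 231: ⌊231^2/4⌋ = ⌊53361/4⌋ = 13340. The extremal graph is K_{115, 116}, which has 115·116 = 13340 edges.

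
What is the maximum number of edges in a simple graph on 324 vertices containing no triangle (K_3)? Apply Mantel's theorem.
ex(324, K_3) = ⌊324^2/4⌋ = 26244

Mantel (1907): a triangle-free graph on n vertices has at most ⌊n^2/4⌋ edges, with equality for the complete bipartite graph K_{⌊n/2⌋, ⌈n/2⌉}. For n = 324: ⌊324^2/4⌋ = ⌊104976/4⌋ = 26244. The extremal graph is K_{162, 162}, which has 162·162 = 26244 edges.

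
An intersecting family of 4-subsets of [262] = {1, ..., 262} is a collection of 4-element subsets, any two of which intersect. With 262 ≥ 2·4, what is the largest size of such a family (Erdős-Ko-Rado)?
max |F| = C(261, 3) = 2929290

The Erdős-Ko-Rado theorem states: for n ≥ 2k, an intersecting family of k-subsets of an n-element set has size at most C(n − 1, k − 1), with equality for 'star' families {A ⊆ [n] : |A| = k, i ∈ A} (fix an element i). For n = 262, k = 4: C(261, 3) = 2929290.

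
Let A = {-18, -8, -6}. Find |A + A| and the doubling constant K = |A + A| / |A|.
K = |A + A| / |A| = 6/3 = 2

Enumerate A + A = {a + b : a, b ∈ A}. With |A| = 3, there are |A|^2 = 9 ordered sum pairs; collecting distinct values, A + A = {-36, -26, -24, -16, -14, -12}, so |A + A| = 6. Thus K = 6/3 = 2. For comparison, the minimum possible |A + A| over all 3-element sets is 2·3 − 1 = 5 (so min K = 5/3), attained only by arithmetic progressions.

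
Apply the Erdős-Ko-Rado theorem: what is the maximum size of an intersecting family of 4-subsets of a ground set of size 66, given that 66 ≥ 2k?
max |F| = C(65, 3) = 43680

The Erdős-Ko-Rado theorem states: for n ≥ 2k, an intersecting family of k-subsets of an n-element set has size at most C(n − 1, k − 1), with equality for 'star' families {A ⊆ [n] : |A| = k, i ∈ A} (fix an element i). For n = 66, k = 4: C(65, 3) = 43680.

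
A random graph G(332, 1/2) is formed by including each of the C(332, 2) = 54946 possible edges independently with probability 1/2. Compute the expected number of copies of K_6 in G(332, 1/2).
E[# K_6] = C(332, 6) · (1/2)^C(6, 2) = 1777317492412 / 2^15 = 444329373103/8192 ≈ 54239425.427612

For each 6-subset S of vertices (there are C(332, 6) = 1777317492412 such S), let X_S = 1 if S induces a K_6 (all C(6, 2) = 15 edges present). Then P(X_S = 1) = (1/2)^15 = 1/32768. By linearity of expectation, E[# K_6] = C(332, 6) · (1/2)^15 = 1777317492412 / 32768 = 444329373103/8192 ≈ 54239425.427612.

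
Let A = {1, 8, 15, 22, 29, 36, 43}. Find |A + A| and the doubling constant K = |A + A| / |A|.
K = |A + A| / |A| = 13/7

Enumerate A + A = {a + b : a, b ∈ A}. With |A| = 7, there are |A|^2 = 49 ordered sum pairs; collecting distinct values, A + A = {2, 9, 16, 23, 30, 37, 44, 51, 58, 65, 72, 79, 86}, so |A + A| = 13. Thus K = 13/7. Here |A + A| = 2|A| − 1 = 13, the minimum possible — so K = 13/7 is minimal, which holds iff A is an arithmetic progression.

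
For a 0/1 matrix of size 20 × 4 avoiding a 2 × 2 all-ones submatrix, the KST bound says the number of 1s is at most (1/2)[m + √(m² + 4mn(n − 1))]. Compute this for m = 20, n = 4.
z(20, 4; 2, 2) ≤ (1/2)[20 + √(20² + 4·20·4·3)] = (1/2)[20 + √1360] = 28.4391

Kővári–Sós–Turán: let r_1, ..., r_20 be the row sums and z = Σ r_i the total number of 1s. Each pair of columns can share at most one row with both entries 1 (else a 2×2 all-ones block appears), so Σ_i C(r_i, 2) ≤ C(4, 2) = 6. By convexity Σ_i C(r_i, 2) ≥ 20·C(z/20, 2) = z(z − 20)/(2·20), giving z² − 20z − 20·4·3 ≤ 0 and hence z ≤ (1/2)[20 + √(400 + 4·240)] = (1/2)[20 + √1360] ≈ (1/2)(20 + 36.8782) = 28.4391.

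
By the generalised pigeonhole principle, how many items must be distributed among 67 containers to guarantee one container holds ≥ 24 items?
n = (24 − 1)·67 + 1 = 1542

By the generalised pigeonhole principle, to guarantee some box contains ≥ r objects we need more than (r − 1) · k objects total. Threshold: n = (r − 1) · k + 1. With r = 24 and k = 67: n = 23 · 67 + 1 = 1541 + 1 = 1542. For n = 1541 = 23 · 67, we can put exactly 23 objects in every box, avoiding 24 in any single one — so 1542 is tight.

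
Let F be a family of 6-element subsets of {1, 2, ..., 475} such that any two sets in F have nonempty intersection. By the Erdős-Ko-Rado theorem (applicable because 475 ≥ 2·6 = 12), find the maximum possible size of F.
max |F| = C(474, 5) = 195217613844

Erdős-Ko-Rado (1961): when n ≥ 2k, max |F| = C(n−1, k−1). The bound is attained by the star {A : i ∈ A} for any fixed i ∈ [n]. Here C(475−1, 6−1) = C(474, 5) = 195217613844.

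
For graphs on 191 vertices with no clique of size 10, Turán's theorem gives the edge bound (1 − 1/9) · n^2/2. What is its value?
Turán density bound = (8/9) · 191^2/2 = 145924/9 ≈ 16213.7778

Turán's theorem: ex(n, K_{r+1}) is achieved by the complete r-partite Turán graph T(n, r) with parts as balanced as possible, and is at most (1 − 1/r) · n^2/2. For r = 9, n = 191: the density bound is (8/9) · 36481/2 = 145924/9 ≈ 16213.7778. The integer-valued extremum is e(T(191, 9)) = 16213, which is strictly less than the density bound 145924/9 since 9 ∤ 191 (the parts of T(191, 9) cannot all be equal).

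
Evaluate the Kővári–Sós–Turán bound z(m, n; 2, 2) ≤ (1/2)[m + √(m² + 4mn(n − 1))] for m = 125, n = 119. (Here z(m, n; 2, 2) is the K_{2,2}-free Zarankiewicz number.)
z(125, 119; 2, 2) ≤ (1/2)[125 + √(125² + 4·125·119·118)] = (1/2)[125 + √7036625] = 1388.8319

Kővári–Sós–Turán: let r_1, ..., r_125 be the row sums and z = Σ r_i the total number of 1s. Each pair of columns can share at most one row with both entries 1 (else a 2×2 all-ones block appears), so Σ_i C(r_i, 2) ≤ C(119, 2) = 7021. By convexity Σ_i C(r_i, 2) ≥ 125·C(z/125, 2) = z(z − 125)/(2·125), giving z² − 125z − 125·119·118 ≤ 0 and hence z ≤ (1/2)[125 + √(15625 + 4·1755250)] = (1/2)[125 + √7036625] ≈ (1/2)(125 + 2652.6638) = 1388.8319.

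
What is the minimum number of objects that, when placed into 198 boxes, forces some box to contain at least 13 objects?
n = (13 − 1)·198 + 1 = 2377

By the generalised pigeonhole principle, to guarantee some box contains ≥ r objects we need more than (r − 1) · k objects total. Threshold: n = (r − 1) · k + 1. With r = 13 and k = 198: n = 12 · 198 + 1 = 2376 + 1 = 2377. For n = 2376 = 12 · 198, we can put exactly 12 objects in every box, avoiding 13 in any single one — so 2377 is tight.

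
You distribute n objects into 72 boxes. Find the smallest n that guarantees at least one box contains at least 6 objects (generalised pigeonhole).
n = (6 − 1)·72 + 1 = 361

By the generalised pigeonhole principle, to guarantee some box contains ≥ r objects we need more than (r − 1) · k objects total. Threshold: n = (r − 1) · k + 1. With r = 6 and k = 72: n = 5 · 72 + 1 = 360 + 1 = 361. For n = 360 = 5 · 72, we can put exactly 5 objects in every box, avoiding 6 in any single one — so 361 is tight.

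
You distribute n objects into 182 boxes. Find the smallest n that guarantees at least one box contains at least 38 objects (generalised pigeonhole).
n = (38 − 1)·182 + 1 = 6735

By the generalised pigeonhole principle, to guarantee some box contains ≥ r objects we need more than (r − 1) · k objects total. Threshold: n = (r − 1) · k + 1. With r = 38 and k = 182: n = 37 · 182 + 1 = 6734 + 1 = 6735. For n = 6734 = 37 · 182, we can put exactly 37 objects in every box, avoiding 38 in any single one — so 6735 is tight.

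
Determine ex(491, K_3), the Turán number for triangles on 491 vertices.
ex(491, K_3) = ⌊491^2/4⌋ = 60270

Mantel (1907): a triangle-free graph on n vertices has at most ⌊n^2/4⌋ edges, with equality for the complete bipartite graph K_{⌊n/2⌋, ⌈n/2⌉}. For n = 491: ⌊491^2/4⌋ = ⌊241081/4⌋ = 60270. The extremal graph is K_{245, 246}, which has 245·246 = 60270 edges.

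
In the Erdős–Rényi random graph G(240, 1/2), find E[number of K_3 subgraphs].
E[# K_3] = C(240, 3) · (1/2)^C(3, 2) = 2275280 / 2^3 = 284410

For each 3-subset S of vertices (there are C(240, 3) = 2275280 such S), let X_S = 1 if S induces a K_3 (all C(3, 2) = 3 edges present). Then P(X_S = 1) = (1/2)^3 = 1/8. By linearity of expectation, E[# K_3] = C(240, 3) · (1/2)^3 = 2275280 / 8 = 284410.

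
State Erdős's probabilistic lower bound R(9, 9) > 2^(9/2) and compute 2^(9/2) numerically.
2^(9/2) = 22.6274; so R(9, 9) > 22.6274

Colour each edge of K_n uniformly at random with red/blue. The expected number of monochromatic K_9 is C(n, 9) · 2 · 2^(−C(9,2)). If C(n, 9) · 2^(1 − C(9,2)) < 1, then with positive probability no monochromatic K_9 exists, so R(9, 9) > n. The standard estimate C(n, 9) ≤ n^9/9! shows this inequality holds whenever n ≤ 2^(9/2) (since 9! · 2^(C(9,2) − 1) > 2^(9^2/2) ≥ n^9). Hence R(9, 9) > 2^(9/2) = 22.6274.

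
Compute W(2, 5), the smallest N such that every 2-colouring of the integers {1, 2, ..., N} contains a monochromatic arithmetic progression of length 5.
W(2, 5) = 178

This is a classical value, W(2, 5) = 178, established by combining an explicit 2-colouring of {1, ..., 177} with no monochromatic 5-AP (giving the lower bound W(2, 5) > 177) and a finite case analysis / exhaustive computer search showing every 2-colouring of {1, ..., 178} has such an AP.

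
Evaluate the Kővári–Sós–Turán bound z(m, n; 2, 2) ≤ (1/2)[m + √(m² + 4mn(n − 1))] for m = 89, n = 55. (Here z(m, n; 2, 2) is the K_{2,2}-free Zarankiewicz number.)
z(89, 55; 2, 2) ≤ (1/2)[89 + √(89² + 4·89·55·54)] = (1/2)[89 + √1065241] = 560.5526

Kővári–Sós–Turán: let r_1, ..., r_89 be the row sums and z = Σ r_i the total number of 1s. Each pair of columns can share at most one row with both entries 1 (else a 2×2 all-ones block appears), so Σ_i C(r_i, 2) ≤ C(55, 2) = 1485. By convexity Σ_i C(r_i, 2) ≥ 89·C(z/89, 2) = z(z − 89)/(2·89), giving z² − 89z − 89·55·54 ≤ 0 and hence z ≤ (1/2)[89 + √(7921 + 4·264330)] = (1/2)[89 + √1065241] ≈ (1/2)(89 + 1032.1051) = 560.5526.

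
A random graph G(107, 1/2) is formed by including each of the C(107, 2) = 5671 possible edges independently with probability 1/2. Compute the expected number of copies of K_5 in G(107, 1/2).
E[# K_5] = C(107, 5) · (1/2)^C(5, 2) = 106308566 / 2^10 = 53154283/512 ≈ 103816.958984

For each 5-subset S of vertices (there are C(107, 5) = 106308566 such S), let X_S = 1 if S induces a K_5 (all C(5, 2) = 10 edges present). Then P(X_S = 1) = (1/2)^10 = 1/1024. By linearity of expectation, E[# K_5] = C(107, 5) · (1/2)^10 = 106308566 / 1024 = 53154283/512 ≈ 103816.958984.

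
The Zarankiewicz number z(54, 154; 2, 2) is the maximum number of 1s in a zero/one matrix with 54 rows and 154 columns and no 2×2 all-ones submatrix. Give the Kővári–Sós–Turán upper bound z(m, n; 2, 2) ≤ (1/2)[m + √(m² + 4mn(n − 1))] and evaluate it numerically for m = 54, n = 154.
z(54, 154; 2, 2) ≤ (1/2)[54 + √(54² + 4·54·154·153)] = (1/2)[54 + √5092308] = 1155.3071

Kővári–Sós–Turán: let r_1, ..., r_54 be the row sums and z = Σ r_i the total number of 1s. Each pair of columns can share at most one row with both entries 1 (else a 2×2 all-ones block appears), so Σ_i C(r_i, 2) ≤ C(154, 2) = 11781. By convexity Σ_i C(r_i, 2) ≥ 54·C(z/54, 2) = z(z − 54)/(2·54), giving z² − 54z − 54·154·153 ≤ 0 and hence z ≤ (1/2)[54 + √(2916 + 4·1272348)] = (1/2)[54 + √5092308] ≈ (1/2)(54 + 2256.6143) = 1155.3071.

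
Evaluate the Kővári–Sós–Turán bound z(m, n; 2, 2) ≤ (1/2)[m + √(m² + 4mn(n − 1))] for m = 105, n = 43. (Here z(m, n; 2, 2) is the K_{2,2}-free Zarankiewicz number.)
z(105, 43; 2, 2) ≤ (1/2)[105 + √(105² + 4·105·43·42)] = (1/2)[105 + √769545] = 491.1186

Kővári–Sós–Turán: let r_1, ..., r_105 be the row sums and z = Σ r_i the total number of 1s. Each pair of columns can share at most one row with both entries 1 (else a 2×2 all-ones block appears), so Σ_i C(r_i, 2) ≤ C(43, 2) = 903. By convexity Σ_i C(r_i, 2) ≥ 105·C(z/105, 2) = z(z − 105)/(2·105), giving z² − 105z − 105·43·42 ≤ 0 and hence z ≤ (1/2)[105 + √(11025 + 4·189630)] = (1/2)[105 + √769545] ≈ (1/2)(105 + 877.2371) = 491.1186.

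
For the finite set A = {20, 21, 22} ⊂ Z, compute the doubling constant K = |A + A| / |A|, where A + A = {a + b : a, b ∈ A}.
K = |A + A| / |A| = 5/3

Enumerate A + A = {a + b : a, b ∈ A}. With |A| = 3, there are |A|^2 = 9 ordered sum pairs; collecting distinct values, A + A = {40, 41, 42, 43, 44}, so |A + A| = 5. Thus K = 5/3. Here |A + A| = 2|A| − 1 = 5, the minimum possible — so K = 5/3 is minimal, which holds iff A is an arithmetic progression.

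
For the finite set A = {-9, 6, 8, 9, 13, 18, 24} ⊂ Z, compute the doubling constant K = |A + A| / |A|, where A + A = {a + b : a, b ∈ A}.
K = |A + A| / |A| = 26/7

Enumerate A + A = {a + b : a, b ∈ A}. With |A| = 7, there are |A|^2 = 49 ordered sum pairs; collecting distinct values, A + A = {-18, -3, -1, 0, 4, 9, 12, 14, 15, 16, 17, 18, 19, 21, 22, 24, 26, 27, 30, 31, 32, 33, 36, 37, 42, 48}, so |A + A| = 26. Thus K = 26/7. For comparison, the minimum possible |A + A| over all 7-element sets is 2·7 − 1 = 13 (so min K = 13/7), attained only by arithmetic progressions.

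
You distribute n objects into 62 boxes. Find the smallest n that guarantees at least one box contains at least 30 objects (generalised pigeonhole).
n = (30 − 1)·62 + 1 = 1799

By the generalised pigeonhole principle, to guarantee some box contains ≥ r objects we need more than (r − 1) · k objects total. Threshold: n = (r − 1) · k + 1. With r = 30 and k = 62: n = 29 · 62 + 1 = 1798 + 1 = 1799. For n = 1798 = 29 · 62, we can put exactly 29 objects in every box, avoiding 30 in any single one — so 1799 is tight.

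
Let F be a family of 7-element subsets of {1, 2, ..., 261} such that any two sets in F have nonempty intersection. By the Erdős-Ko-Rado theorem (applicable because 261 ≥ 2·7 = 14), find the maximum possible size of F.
max |F| = C(260, 6) = 404830840960

The Erdős-Ko-Rado theorem states: for n ≥ 2k, an intersecting family of k-subsets of an n-element set has size at most C(n − 1, k − 1), with equality for 'star' families {A ⊆ [n] : |A| = k, i ∈ A} (fix an element i). For n = 261, k = 7: C(260, 6) = 404830840960.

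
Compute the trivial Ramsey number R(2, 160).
R(2, 160) = 160

R(2, k) = k for all k ≥ 2: in a 2-colouring of K_k, either some edge is red (a red K_2) or all edges are blue (a blue K_k). And K_{159} coloured all-blue has no blue K_160, so R(2, 160) > 159. Hence R(2, 160) = 160.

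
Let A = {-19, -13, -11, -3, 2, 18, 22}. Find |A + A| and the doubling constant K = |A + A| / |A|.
K = |A + A| / |A| = 26/7

Enumerate A + A = {a + b : a, b ∈ A}. With |A| = 7, there are |A|^2 = 49 ordered sum pairs; collecting distinct values, A + A = {-38, -32, -30, -26, -24, -22, -17, -16, -14, -11, -9, -6, -1, 3, 4, 5, 7, 9, 11, 15, 19, 20, 24, 36, 40, 44}, so |A + A| = 26. Thus K = 26/7. For comparison, the minimum possible |A + A| over all 7-element sets is 2·7 − 1 = 13 (so min K = 13/7), attained only by arithmetic progressions.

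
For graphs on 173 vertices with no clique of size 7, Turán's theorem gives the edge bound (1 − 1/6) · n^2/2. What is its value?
Turán density bound = (5/6) · 173^2/2 = 149645/12 ≈ 12470.4167

Turán's theorem: ex(n, K_{r+1}) is achieved by the complete r-partite Turán graph T(n, r) with parts as balanced as possible, and is at most (1 − 1/r) · n^2/2. For r = 6, n = 173: the density bound is (5/6) · 29929/2 = 149645/12 ≈ 12470.4167. The integer-valued extremum is e(T(173, 6)) = 12470, which is strictly less than the density bound 149645/12 since 6 ∤ 173 (the parts of T(173, 6) cannot all be equal).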